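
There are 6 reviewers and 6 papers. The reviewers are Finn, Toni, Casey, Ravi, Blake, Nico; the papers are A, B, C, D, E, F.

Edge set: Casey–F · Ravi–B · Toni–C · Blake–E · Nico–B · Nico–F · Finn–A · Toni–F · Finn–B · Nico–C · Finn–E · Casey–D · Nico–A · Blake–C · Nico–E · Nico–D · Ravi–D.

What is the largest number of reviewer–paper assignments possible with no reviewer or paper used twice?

6

A valid assignment of size 6: Finn-B, Toni-C, Casey-F, Ravi-D, Blake-E, Nico-A.
All 6 reviewers are matched, so no larger matching exists.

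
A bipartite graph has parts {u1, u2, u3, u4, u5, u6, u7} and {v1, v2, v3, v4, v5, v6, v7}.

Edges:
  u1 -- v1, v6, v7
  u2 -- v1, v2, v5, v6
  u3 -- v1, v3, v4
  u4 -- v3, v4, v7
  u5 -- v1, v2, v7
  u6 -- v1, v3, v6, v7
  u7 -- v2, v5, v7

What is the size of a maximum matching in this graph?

A valid assignment of size 7: u1-v6, u2-v5, u3-v4, u4-v3, u5-v7, u6-v1, u7-v2.
All 7 left vertices are matched, so no larger matching exists.

7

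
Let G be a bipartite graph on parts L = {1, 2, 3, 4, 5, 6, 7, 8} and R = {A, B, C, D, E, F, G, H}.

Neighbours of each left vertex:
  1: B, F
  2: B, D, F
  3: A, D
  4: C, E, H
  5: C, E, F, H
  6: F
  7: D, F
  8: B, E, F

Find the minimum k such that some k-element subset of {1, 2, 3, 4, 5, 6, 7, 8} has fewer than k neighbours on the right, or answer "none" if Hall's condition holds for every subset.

4

Take S = {1, 2, 6, 7}. Its neighbourhood is {B, D, F}, so |N(S)| = 3 < |S| = 4.
Every subset of size less than 4 has at least as many neighbours as members, so 4 is the minimum.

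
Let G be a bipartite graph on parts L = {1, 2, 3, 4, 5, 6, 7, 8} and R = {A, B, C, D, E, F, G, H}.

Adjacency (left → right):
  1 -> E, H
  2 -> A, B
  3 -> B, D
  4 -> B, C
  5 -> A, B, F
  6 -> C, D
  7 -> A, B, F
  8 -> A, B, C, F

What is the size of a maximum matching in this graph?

For example, pair 1→E, 2→A, 3→D, 4→B, 5→F, 6→C.
The set {2, 3, 4, 5, 6, 7, 8} has only 5 neighbours ({A, B, C, D, F}), so by Hall's theorem at most 6 of the 8 left vertices can be matched.

6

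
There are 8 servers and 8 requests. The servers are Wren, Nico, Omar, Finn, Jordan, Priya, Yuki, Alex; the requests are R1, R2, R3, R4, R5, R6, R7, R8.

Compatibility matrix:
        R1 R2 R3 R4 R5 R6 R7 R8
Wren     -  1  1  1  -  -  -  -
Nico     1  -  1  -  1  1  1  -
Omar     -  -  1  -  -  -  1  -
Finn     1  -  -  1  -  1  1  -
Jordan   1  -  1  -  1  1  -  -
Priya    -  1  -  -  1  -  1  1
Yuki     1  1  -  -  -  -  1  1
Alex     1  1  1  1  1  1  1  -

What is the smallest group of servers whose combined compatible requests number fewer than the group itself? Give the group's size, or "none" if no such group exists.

none

A matching saturating every server exists, for instance Wren→R2, Nico→R1, Omar→R3, Finn→R4, Jordan→R5, Priya→R7, Yuki→R8, Alex→R6.
By Hall's marriage theorem, this means |N(S)| ≥ |S| for every subset S, so no violating subset exists.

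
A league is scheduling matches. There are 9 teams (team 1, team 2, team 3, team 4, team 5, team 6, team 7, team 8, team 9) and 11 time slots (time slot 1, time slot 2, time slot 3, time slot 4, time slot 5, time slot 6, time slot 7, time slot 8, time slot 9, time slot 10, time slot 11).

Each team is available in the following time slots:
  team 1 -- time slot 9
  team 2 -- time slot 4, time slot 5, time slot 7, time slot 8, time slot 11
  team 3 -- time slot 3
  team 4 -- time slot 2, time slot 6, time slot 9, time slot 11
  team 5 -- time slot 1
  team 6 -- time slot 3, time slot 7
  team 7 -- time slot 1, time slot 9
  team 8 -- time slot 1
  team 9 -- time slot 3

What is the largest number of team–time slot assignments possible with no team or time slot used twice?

6

For example, pair team 1-time slot 9, team 2-time slot 8, team 3-time slot 3, team 4-time slot 2, team 5-time slot 1, team 6-time slot 7.
The set {team 1, team 3, team 5, team 7, team 8, team 9} has only 3 neighbours ({time slot 1, time slot 3, time slot 9}), so by Hall's theorem at most 6 of the 9 teams can be matched.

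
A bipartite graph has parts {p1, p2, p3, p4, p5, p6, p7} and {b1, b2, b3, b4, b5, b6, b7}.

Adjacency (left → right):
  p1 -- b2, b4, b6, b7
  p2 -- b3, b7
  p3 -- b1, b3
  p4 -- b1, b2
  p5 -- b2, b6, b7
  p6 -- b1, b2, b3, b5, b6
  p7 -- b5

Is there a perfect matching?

One maximum matching: p1→b4, p2→b7, p3→b3, p4→b2, p5→b6, p6→b1, p7→b5.
Every left vertex is matched, so this is a perfect matching.

Yes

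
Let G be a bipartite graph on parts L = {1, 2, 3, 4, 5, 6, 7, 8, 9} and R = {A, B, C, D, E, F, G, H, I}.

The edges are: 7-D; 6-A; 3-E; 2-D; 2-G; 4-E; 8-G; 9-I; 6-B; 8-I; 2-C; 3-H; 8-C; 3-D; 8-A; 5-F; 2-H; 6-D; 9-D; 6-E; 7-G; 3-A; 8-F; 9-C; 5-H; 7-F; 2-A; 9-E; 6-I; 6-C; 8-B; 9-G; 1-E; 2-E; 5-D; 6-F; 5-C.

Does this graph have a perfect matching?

No

The set {1, 4} has only 1 neighbour ({E}), so by Hall's theorem at most 8 of the 9 left vertices can be matched.
Hence no matching covers every left vertex.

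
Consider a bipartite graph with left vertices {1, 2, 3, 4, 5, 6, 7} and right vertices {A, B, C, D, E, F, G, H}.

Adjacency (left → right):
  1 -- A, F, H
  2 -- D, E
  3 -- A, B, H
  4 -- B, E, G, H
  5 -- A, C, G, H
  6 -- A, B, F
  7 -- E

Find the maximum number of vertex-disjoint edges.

One maximum matching: 1-H, 2-D, 3-A, 4-B, 5-C, 6-F, 7-E.
This saturates every left vertex, so 7 is the maximum.

7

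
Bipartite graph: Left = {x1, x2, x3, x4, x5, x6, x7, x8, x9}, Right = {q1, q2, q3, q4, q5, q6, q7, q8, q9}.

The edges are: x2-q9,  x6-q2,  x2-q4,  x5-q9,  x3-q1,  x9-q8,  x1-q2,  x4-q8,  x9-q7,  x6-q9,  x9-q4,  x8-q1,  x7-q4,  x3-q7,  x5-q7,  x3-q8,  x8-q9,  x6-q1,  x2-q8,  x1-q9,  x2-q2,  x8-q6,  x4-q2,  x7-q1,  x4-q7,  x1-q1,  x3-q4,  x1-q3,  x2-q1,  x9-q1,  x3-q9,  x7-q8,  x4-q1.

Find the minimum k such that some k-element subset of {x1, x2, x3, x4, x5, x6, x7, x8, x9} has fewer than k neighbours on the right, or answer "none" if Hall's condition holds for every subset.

Take S = {x2, x3, x4, x5, x6, x7, x9}. Its neighbourhood is {q1, q2, q4, q7, q8, q9}, so |N(S)| = 6 < |S| = 7.
Every subset of size less than 7 has at least as many neighbours as members, so 7 is the minimum.

7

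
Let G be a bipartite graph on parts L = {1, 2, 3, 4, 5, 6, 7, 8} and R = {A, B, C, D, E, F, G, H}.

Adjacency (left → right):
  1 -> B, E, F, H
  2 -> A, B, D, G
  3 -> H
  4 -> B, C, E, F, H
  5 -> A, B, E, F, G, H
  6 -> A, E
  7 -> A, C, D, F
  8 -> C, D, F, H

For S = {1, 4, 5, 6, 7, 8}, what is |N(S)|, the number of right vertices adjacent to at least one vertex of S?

The union of neighbours of {1, 4, 5, 6, 7, 8} is {A, B, C, D, E, F, G, H}, which has 8 elements.
Since |N(S)| = 8 ≥ |S| = 6, Hall's condition holds for this subset.

8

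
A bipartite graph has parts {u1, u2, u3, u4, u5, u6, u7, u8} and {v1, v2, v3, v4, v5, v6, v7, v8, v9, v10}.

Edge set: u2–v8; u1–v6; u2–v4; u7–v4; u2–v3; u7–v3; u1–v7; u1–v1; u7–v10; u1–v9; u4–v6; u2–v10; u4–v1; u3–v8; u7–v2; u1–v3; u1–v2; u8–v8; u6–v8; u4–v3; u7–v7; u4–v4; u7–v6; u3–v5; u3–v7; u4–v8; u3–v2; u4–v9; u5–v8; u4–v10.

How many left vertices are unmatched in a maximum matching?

2

For example, pair u1→v2, u2→v4, u3→v7, u4→v3, u5→v8, u7→v10.
The set {u5, u6, u8} has only 1 neighbour ({v8}), so by Hall's theorem at most 6 of the 8 left vertices can be matched.
That matches 6 of the 8, leaving 2 unmatched; no matching can do better.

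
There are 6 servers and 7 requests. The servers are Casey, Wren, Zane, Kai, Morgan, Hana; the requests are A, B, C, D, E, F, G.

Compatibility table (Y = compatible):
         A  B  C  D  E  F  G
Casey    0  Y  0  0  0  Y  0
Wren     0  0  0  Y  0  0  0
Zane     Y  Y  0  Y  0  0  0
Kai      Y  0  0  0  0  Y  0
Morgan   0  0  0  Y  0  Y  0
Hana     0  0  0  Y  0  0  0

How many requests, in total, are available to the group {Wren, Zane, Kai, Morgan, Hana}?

4

The union of neighbours of {Wren, Zane, Kai, Morgan, Hana} is {A, B, D, F}, which has 4 elements.
Since |N(S)| = 4 < |S| = 5, Hall's condition fails for this subset.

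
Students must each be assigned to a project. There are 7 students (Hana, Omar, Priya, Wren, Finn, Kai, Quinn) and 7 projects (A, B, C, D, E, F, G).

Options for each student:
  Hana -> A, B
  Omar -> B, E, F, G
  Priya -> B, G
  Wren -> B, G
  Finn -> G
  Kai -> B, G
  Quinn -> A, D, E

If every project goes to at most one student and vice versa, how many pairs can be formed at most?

5

A valid assignment of size 5: Hana-A, Omar-F, Priya-G, Wren-B, Quinn-E.
The set {Priya, Wren, Finn, Kai} has only 2 neighbours ({B, G}), so by Hall's theorem at most 5 of the 7 students can be matched.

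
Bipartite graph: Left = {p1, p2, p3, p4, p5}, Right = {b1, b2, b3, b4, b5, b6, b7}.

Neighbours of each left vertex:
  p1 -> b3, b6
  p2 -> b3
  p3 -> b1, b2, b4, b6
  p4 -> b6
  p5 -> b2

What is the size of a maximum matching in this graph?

For example, pair p1→b6, p2→b3, p3→b4, p5→b2.
The set {p1, p2, p4} has only 2 neighbours ({b3, b6}), so by Hall's theorem at most 4 of the 5 left vertices can be matched.

4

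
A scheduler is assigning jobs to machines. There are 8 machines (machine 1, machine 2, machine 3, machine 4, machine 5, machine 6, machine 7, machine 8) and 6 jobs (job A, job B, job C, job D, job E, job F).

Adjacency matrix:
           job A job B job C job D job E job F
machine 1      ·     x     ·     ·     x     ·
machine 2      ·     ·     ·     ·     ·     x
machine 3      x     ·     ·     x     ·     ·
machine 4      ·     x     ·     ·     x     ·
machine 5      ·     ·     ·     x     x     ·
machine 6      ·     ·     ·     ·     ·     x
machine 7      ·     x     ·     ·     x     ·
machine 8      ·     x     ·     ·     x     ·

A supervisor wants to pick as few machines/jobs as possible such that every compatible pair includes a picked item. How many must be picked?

5

A maximum matching has 5 edges (e.g. machine 1–job B, machine 2–job F, machine 3–job A, machine 4–job E, machine 5–job D).
By König's theorem the minimum vertex cover has the same size. One such cover is {machine 3, machine 5, job B, job E, job F}.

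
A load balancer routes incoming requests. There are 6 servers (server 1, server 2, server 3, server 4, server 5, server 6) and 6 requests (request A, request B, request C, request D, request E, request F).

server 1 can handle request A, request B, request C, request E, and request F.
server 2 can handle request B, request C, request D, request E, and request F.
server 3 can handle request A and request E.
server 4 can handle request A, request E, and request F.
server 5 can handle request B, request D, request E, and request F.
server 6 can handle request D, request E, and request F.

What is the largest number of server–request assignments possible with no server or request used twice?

For example, pair server 1–request B, server 2–request C, server 3–request A, server 4–request E, server 5–request D, server 6–request F.
This saturates every server, so 6 is the maximum.

6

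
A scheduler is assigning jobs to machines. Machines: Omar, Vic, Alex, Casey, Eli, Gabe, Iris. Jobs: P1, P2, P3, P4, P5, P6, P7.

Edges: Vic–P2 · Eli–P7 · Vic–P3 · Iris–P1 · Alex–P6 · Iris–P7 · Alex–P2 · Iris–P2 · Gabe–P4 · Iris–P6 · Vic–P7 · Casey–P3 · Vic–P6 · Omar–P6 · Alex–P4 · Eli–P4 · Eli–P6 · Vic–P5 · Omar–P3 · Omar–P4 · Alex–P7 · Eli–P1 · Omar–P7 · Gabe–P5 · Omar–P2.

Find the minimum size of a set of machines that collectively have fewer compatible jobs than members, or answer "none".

none

A matching saturating every machine exists, for instance Omar→P2, Vic→P6, Alex→P4, Casey→P3, Eli→P7, Gabe→P5, Iris→P1.
By Hall's marriage theorem, this means |N(S)| ≥ |S| for every subset S, so no violating subset exists.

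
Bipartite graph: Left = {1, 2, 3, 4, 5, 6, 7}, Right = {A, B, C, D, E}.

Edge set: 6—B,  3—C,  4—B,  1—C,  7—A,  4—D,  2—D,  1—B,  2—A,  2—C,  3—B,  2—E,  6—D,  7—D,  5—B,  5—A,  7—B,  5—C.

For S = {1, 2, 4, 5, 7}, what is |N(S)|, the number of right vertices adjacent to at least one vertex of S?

5

The union of neighbours of {1, 2, 4, 5, 7} is {A, B, C, D, E}, which has 5 elements.
Since |N(S)| = 5 ≥ |S| = 5, Hall's condition holds for this subset.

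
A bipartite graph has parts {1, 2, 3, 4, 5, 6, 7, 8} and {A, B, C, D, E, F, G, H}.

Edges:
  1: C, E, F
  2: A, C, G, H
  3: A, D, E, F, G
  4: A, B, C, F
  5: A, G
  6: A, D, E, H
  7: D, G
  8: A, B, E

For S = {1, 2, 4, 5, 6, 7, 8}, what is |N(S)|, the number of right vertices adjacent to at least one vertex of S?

The union of neighbours of {1, 2, 4, 5, 6, 7, 8} is {A, B, C, D, E, F, G, H}, which has 8 elements.
Since |N(S)| = 8 ≥ |S| = 7, Hall's condition holds for this subset.

8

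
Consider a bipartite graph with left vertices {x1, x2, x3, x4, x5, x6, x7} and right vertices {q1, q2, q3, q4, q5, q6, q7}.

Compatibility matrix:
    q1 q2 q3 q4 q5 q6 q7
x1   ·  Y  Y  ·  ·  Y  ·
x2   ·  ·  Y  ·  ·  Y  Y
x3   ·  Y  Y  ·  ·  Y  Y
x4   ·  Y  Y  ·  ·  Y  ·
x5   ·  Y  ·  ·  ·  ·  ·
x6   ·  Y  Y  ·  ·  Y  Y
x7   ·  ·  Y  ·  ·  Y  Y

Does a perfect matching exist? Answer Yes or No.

The set {x1, x2, x3, x4, x5, x6, x7} has only 4 neighbours ({q2, q3, q6, q7}), so by Hall's theorem at most 4 of the 7 left vertices can be matched.
Hence no matching covers every left vertex.

No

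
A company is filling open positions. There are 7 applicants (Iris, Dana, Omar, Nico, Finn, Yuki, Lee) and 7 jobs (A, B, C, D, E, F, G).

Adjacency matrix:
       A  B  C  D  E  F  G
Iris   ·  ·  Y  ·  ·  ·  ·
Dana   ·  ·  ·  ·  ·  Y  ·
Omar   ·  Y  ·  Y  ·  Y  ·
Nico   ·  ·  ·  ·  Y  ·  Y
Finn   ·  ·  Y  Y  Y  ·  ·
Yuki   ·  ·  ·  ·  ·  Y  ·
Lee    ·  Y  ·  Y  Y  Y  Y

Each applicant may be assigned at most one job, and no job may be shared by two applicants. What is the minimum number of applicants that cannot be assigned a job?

A valid assignment of size 6: Iris-C, Dana-F, Omar-B, Nico-E, Finn-D, Lee-G.
The set {Dana, Yuki} has only 1 neighbour ({F}), so by Hall's theorem at most 6 of the 7 applicants can be matched.
That matches 6 of the 7, leaving 1 unmatched; no matching can do better.

1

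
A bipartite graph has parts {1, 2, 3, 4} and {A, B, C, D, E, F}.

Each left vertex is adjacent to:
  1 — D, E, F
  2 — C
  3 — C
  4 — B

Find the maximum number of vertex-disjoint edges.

3

One maximum matching: 1–E, 2–C, 4–B.
The set {2, 3} has only 1 neighbour ({C}), so by Hall's theorem at most 3 of the 4 left vertices can be matched.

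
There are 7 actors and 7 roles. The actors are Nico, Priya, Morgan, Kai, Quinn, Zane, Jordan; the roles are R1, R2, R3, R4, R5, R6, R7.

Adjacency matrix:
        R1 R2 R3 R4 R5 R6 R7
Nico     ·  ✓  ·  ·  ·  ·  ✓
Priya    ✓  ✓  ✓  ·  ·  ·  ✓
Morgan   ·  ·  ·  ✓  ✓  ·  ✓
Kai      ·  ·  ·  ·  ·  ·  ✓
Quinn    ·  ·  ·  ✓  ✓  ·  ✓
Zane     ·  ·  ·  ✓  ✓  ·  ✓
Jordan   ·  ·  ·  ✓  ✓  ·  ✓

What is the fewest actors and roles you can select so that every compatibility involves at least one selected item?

The 5 edges Nico–R2, Priya–R3, Morgan–R5, Kai–R7, Quinn–R4 form a matching, so any vertex cover needs at least 5 vertices (one per matched edge).
Conversely {Nico, Priya, R4, R5, R7} meets every edge and has exactly 5 vertices, so 5 is optimal.

5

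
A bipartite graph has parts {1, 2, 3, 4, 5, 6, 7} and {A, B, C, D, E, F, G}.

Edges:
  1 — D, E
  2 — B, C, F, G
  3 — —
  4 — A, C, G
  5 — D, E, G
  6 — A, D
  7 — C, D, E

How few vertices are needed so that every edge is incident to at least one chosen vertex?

{1, 2, 4, 5, 6, 7} is a vertex cover of size 6: every edge has an endpoint in this set.
No smaller cover exists because 1–D, 2–B, 4–C, 5–G, 6–A, 7–E is a matching of size 6, and a cover must include an endpoint of each of these disjoint edges (König's theorem).

6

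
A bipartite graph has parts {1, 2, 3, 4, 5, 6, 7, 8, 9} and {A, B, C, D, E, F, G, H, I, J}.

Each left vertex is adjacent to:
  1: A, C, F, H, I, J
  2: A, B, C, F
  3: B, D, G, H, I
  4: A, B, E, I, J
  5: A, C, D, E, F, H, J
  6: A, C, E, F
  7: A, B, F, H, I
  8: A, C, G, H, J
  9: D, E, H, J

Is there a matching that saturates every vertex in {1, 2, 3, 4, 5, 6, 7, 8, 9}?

One maximum matching: 1-I, 2-F, 3-H, 4-B, 5-J, 6-C, 7-A, 8-G, 9-E.
All 9 left vertices are covered.

Yes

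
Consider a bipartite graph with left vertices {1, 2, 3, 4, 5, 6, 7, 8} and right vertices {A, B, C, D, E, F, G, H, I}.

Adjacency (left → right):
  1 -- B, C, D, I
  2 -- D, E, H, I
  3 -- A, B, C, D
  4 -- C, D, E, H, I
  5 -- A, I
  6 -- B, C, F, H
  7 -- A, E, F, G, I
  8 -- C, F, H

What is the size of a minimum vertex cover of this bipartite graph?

The 8 edges 1–D, 2–E, 3–C, 4–H, 5–I, 6–B, 7–G, 8–F form a matching, so any vertex cover needs at least 8 vertices (one per matched edge).
Conversely {1, 2, 3, 4, 5, 6, 7, 8} meets every edge and has exactly 8 vertices, so 8 is optimal.

8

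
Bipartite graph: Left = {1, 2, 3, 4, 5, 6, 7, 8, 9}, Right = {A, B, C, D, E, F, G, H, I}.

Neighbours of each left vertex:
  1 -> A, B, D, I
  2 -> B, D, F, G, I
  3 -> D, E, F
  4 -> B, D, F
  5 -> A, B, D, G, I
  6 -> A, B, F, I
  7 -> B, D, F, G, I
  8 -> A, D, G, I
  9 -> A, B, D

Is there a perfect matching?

No

The set {1, 2, 4, 5, 6, 7, 8, 9} has only 6 neighbours ({A, B, D, F, G, I}), so by Hall's theorem at most 7 of the 9 left vertices can be matched.
Hence no matching covers every left vertex.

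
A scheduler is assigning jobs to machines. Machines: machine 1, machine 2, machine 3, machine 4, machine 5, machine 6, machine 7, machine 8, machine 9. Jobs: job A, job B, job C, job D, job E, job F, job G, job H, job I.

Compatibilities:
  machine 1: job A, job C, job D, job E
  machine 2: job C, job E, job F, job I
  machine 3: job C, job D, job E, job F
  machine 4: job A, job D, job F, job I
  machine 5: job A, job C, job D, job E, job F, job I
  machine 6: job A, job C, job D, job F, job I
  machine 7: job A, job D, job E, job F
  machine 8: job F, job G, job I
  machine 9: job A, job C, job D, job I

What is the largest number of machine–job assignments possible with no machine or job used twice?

7

One maximum matching: machine 1–job C, machine 2–job I, machine 3–job E, machine 4–job A, machine 5–job D, machine 6–job F, machine 8–job G.
The set {machine 1, machine 2, machine 3, machine 4, machine 5, machine 6, machine 7, machine 9} has only 6 neighbours ({job A, job C, job D, job E, job F, job I}), so by Hall's theorem at most 7 of the 9 machines can be matched.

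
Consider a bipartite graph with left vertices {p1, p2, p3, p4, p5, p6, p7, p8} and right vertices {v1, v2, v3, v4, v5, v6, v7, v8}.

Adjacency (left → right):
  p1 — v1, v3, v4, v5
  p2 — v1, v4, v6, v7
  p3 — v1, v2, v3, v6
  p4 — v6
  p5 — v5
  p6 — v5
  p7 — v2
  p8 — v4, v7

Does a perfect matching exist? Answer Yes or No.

The set {p5, p6} has only 1 neighbour ({v5}), so by Hall's theorem at most 7 of the 8 left vertices can be matched.
Hence no matching covers every left vertex.

No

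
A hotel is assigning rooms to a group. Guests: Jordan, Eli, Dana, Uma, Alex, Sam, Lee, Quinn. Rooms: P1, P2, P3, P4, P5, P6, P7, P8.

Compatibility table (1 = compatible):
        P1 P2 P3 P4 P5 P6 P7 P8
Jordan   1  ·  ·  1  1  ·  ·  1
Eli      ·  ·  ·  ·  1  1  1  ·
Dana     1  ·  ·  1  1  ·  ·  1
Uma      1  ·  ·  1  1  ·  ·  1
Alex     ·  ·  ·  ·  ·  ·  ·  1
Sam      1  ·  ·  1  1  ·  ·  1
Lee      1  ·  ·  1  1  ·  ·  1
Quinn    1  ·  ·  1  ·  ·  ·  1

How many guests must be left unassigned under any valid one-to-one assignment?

A valid assignment of size 5: Jordan→P4, Eli→P7, Dana→P5, Uma→P1, Alex→P8.
The set {Jordan, Dana, Uma, Alex, Sam, Lee, Quinn} has only 4 neighbours ({P1, P4, P5, P8}), so by Hall's theorem at most 5 of the 8 guests can be matched.
That matches 5 of the 8, leaving 3 unmatched; no matching can do better.

3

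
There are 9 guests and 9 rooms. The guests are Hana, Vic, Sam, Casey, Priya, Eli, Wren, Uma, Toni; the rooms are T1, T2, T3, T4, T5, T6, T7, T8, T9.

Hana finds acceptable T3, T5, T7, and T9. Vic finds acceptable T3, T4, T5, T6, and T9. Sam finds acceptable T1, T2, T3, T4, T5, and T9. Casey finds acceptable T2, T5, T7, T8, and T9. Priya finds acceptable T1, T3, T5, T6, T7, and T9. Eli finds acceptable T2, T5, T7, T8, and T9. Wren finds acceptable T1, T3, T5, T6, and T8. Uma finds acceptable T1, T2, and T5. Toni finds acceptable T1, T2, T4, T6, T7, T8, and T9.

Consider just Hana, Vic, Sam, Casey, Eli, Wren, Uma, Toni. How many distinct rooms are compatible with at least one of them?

The union of neighbours of {Hana, Vic, Sam, Casey, Eli, Wren, Uma, Toni} is {T1, T2, T3, T4, T5, T6, T7, T8, T9}, which has 9 elements.
Since |N(S)| = 9 ≥ |S| = 8, Hall's condition holds for this subset.

9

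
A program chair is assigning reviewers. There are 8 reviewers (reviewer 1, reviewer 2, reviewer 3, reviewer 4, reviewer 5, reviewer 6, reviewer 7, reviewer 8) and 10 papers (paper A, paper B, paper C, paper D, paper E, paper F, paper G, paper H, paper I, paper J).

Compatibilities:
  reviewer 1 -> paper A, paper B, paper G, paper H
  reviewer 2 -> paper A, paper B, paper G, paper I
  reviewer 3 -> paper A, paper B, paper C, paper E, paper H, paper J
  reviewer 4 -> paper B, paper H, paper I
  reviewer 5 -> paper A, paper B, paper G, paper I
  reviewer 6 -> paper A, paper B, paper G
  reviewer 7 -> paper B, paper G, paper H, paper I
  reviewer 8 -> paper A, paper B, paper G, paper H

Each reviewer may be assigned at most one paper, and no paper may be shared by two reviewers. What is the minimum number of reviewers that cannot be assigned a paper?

2

For example, pair reviewer 1-paper H, reviewer 2-paper G, reviewer 3-paper C, reviewer 4-paper I, reviewer 5-paper A, reviewer 6-paper B.
The set {reviewer 1, reviewer 2, reviewer 4, reviewer 5, reviewer 6, reviewer 7, reviewer 8} has only 5 neighbours ({paper A, paper B, paper G, paper H, paper I}), so by Hall's theorem at most 6 of the 8 reviewers can be matched.
That matches 6 of the 8, leaving 2 unmatched; no matching can do better.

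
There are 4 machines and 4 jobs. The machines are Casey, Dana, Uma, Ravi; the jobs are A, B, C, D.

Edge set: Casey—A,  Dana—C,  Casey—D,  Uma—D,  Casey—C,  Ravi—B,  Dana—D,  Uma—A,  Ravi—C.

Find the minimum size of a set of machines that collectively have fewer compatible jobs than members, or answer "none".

A matching saturating every machine exists, for instance Casey→A, Dana→C, Uma→D, Ravi→B.
By Hall's marriage theorem, this means |N(S)| ≥ |S| for every subset S, so no violating subset exists.

none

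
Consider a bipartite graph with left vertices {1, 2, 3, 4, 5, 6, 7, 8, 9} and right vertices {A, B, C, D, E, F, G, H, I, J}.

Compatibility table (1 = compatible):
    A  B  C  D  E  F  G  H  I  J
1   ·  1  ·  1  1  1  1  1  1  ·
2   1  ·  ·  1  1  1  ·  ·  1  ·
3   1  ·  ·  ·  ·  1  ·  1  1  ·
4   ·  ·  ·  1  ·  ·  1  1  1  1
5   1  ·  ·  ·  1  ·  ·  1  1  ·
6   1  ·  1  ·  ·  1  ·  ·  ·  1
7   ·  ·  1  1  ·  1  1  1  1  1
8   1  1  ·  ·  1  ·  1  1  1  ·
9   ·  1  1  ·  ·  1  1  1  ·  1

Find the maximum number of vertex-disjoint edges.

For example, pair 1-H, 2-E, 3-F, 4-G, 5-I, 6-C, 7-D, 8-A, 9-J.
All 9 left vertices are matched, so no larger matching exists.

9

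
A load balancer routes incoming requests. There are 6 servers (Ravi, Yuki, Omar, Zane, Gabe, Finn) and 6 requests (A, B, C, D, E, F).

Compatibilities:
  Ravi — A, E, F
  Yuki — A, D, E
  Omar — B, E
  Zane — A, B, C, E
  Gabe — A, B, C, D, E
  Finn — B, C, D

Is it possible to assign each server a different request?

Yes

For example, pair Ravi→F, Yuki→D, Omar→E, Zane→C, Gabe→A, Finn→B.
All 6 servers are covered.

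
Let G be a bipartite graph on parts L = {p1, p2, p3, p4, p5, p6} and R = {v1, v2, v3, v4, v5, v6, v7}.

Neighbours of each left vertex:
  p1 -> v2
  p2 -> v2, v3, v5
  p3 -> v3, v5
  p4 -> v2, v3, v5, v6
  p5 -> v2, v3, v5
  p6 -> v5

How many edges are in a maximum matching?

4

For example, pair p1-v2, p2-v5, p3-v3, p4-v6.
The set {p1, p2, p3, p5, p6} has only 3 neighbours ({v2, v3, v5}), so by Hall's theorem at most 4 of the 6 left vertices can be matched.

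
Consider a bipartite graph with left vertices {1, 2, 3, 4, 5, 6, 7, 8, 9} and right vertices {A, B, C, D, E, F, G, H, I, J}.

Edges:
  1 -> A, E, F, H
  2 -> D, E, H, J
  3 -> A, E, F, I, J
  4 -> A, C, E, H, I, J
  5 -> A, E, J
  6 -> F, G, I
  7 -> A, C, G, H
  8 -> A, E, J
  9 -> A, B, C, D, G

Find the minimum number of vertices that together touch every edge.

9

A maximum matching has 9 edges (e.g. 1–H, 2–D, 3–J, 4–I, 5–A, 6–F, 7–C, 8–E, 9–G).
By König's theorem the minimum vertex cover has the same size. One such cover is {1, 2, 3, 4, 5, 6, 7, 8, 9}.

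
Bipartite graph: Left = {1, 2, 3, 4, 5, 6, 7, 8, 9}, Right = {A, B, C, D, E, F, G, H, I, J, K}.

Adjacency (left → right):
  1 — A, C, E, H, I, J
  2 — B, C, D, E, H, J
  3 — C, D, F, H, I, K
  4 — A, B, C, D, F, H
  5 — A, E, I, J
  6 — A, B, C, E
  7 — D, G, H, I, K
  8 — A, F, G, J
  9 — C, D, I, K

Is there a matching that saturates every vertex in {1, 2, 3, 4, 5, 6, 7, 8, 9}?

Yes

One maximum matching: 1→A, 2→E, 3→K, 4→H, 5→I, 6→B, 7→G, 8→J, 9→D.
All 9 left vertices are covered.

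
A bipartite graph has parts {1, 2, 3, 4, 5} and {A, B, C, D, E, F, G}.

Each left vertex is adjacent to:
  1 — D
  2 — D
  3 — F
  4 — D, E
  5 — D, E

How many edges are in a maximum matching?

For example, pair 1-D, 3-F, 4-E.
The set {1, 2, 4, 5} has only 2 neighbours ({D, E}), so by Hall's theorem at most 3 of the 5 left vertices can be matched.

3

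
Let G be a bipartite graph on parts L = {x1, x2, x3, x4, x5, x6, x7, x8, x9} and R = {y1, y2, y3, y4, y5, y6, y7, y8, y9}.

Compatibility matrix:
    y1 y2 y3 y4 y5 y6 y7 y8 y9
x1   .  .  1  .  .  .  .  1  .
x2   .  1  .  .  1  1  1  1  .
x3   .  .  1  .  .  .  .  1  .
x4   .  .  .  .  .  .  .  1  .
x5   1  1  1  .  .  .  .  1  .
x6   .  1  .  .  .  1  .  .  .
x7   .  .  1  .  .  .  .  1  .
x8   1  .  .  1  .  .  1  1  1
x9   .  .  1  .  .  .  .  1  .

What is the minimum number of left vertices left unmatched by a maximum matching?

For example, pair x1→y8, x2→y6, x3→y3, x5→y1, x6→y2, x8→y7.
The set {x1, x3, x4, x7, x9} has only 2 neighbours ({y3, y8}), so by Hall's theorem at most 6 of the 9 left vertices can be matched.
That matches 6 of the 9, leaving 3 unmatched; no matching can do better.

3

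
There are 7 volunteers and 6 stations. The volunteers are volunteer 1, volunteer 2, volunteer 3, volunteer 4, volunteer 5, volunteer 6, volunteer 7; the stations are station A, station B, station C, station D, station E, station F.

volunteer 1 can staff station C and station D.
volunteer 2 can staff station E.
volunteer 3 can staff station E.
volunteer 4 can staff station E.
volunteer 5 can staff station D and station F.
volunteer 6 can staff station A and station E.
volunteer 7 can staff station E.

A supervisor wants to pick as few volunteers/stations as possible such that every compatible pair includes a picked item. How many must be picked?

4

A maximum matching has 4 edges (e.g. volunteer 1–station D, volunteer 2–station E, volunteer 5–station F, volunteer 6–station A).
By König's theorem the minimum vertex cover has the same size. One such cover is {volunteer 1, volunteer 5, volunteer 6, station E}.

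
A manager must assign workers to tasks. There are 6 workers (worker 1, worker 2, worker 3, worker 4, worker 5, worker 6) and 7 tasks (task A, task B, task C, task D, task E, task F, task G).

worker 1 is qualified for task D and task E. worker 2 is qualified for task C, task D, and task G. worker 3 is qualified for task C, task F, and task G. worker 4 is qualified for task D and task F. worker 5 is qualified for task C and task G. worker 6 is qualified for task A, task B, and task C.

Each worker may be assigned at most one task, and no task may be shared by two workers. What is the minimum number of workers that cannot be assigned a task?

A valid assignment of size 6: worker 1→task E, worker 2→task D, worker 3→task C, worker 4→task F, worker 5→task G, worker 6→task A.
This saturates every worker, so 6 is the maximum.
That matches 6 of the 6, leaving 0 unmatched; no matching can do better.

0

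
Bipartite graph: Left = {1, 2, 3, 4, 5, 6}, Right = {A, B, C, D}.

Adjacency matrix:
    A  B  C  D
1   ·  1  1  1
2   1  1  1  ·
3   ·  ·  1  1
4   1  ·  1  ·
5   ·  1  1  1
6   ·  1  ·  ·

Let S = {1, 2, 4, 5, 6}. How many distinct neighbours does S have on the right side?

4

The union of neighbours of {1, 2, 4, 5, 6} is {A, B, C, D}, which has 4 elements.
Since |N(S)| = 4 < |S| = 5, Hall's condition fails for this subset.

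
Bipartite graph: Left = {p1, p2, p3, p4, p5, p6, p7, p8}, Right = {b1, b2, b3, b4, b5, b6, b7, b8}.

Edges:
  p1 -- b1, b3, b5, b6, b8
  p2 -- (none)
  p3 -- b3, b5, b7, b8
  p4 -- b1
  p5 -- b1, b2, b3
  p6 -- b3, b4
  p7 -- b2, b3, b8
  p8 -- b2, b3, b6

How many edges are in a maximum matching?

One maximum matching: p1-b5, p3-b7, p4-b1, p5-b2, p6-b4, p7-b8, p8-b3.
The set {p2} has only 0 neighbours (∅), so by Hall's theorem at most 7 of the 8 left vertices can be matched.

7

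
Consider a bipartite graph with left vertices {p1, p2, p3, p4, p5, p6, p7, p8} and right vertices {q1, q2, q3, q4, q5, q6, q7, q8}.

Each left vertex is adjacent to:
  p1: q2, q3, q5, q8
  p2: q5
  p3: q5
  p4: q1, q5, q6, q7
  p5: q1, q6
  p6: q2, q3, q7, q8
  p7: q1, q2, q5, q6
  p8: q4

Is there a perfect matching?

The set {p2, p3} has only 1 neighbour ({q5}), so by Hall's theorem at most 7 of the 8 left vertices can be matched.
Hence no matching covers every left vertex.

No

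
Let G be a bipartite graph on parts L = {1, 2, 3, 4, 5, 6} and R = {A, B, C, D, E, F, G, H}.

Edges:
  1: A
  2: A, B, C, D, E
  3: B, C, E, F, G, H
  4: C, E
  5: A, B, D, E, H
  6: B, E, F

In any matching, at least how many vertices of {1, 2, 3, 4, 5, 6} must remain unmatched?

A valid assignment of size 6: 1-A, 2-E, 3-G, 4-C, 5-H, 6-B.
All 6 left vertices are matched, so no larger matching exists.
That matches 6 of the 6, leaving 0 unmatched; no matching can do better.

0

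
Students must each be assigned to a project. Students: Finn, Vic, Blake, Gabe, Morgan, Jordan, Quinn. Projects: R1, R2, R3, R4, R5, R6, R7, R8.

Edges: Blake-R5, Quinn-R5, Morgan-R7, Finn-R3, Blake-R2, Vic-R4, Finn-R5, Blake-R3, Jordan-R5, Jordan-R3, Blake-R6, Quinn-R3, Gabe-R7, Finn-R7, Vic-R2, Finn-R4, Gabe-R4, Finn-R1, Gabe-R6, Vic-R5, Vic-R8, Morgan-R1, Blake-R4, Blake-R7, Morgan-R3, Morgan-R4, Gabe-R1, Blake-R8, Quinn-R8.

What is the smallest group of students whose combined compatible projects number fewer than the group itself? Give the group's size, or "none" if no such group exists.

A matching saturating every student exists, for instance Finn→R1, Vic→R4, Blake→R6, Gabe→R7, Morgan→R3, Jordan→R5, Quinn→R8.
By Hall's marriage theorem, this means |N(S)| ≥ |S| for every subset S, so no violating subset exists.

none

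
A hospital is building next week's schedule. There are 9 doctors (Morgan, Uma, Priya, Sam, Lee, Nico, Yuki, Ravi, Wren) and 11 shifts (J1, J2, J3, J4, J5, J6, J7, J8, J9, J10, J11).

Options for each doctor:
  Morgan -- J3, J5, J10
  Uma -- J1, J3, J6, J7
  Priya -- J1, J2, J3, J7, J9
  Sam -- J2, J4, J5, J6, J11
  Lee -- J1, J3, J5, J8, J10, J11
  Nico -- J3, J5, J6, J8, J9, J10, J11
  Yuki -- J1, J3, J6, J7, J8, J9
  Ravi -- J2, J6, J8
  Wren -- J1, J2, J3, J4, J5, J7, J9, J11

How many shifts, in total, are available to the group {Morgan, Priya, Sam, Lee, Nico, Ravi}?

11

The union of neighbours of {Morgan, Priya, Sam, Lee, Nico, Ravi} is {J1, J2, J3, J4, J5, J6, J7, J8, J9, J10, J11}, which has 11 elements.
Since |N(S)| = 11 ≥ |S| = 6, Hall's condition holds for this subset.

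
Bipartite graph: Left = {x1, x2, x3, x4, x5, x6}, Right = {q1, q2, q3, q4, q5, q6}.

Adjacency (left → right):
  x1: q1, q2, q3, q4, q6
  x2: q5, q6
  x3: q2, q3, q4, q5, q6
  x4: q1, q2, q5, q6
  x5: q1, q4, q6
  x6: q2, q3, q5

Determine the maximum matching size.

6

For example, pair x1→q1, x2→q5, x3→q3, x4→q6, x5→q4, x6→q2.
This saturates every left vertex, so 6 is the maximum.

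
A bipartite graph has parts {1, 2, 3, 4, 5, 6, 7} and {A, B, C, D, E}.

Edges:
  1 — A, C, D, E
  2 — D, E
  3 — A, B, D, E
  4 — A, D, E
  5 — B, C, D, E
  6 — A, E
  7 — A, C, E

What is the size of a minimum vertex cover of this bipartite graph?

5

The 5 edges 1–C, 2–D, 3–E, 4–A, 5–B form a matching, so any vertex cover needs at least 5 vertices (one per matched edge).
Conversely {A, B, C, D, E} meets every edge and has exactly 5 vertices, so 5 is optimal.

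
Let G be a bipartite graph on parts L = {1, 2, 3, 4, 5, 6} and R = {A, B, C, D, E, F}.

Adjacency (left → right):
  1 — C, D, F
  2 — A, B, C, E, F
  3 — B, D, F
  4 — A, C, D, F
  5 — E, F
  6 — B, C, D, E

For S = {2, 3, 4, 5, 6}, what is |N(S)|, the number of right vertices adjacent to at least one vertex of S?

The union of neighbours of {2, 3, 4, 5, 6} is {A, B, C, D, E, F}, which has 6 elements.
Since |N(S)| = 6 ≥ |S| = 5, Hall's condition holds for this subset.

6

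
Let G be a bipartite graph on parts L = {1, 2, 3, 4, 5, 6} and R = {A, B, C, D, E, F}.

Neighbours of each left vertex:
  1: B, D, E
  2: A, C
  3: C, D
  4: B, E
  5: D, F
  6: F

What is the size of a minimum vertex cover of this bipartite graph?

6

A maximum matching has 6 edges (e.g. 1–E, 2–A, 3–C, 4–B, 5–D, 6–F).
By König's theorem the minimum vertex cover has the same size. One such cover is {1, 2, 3, 4, 5, 6}.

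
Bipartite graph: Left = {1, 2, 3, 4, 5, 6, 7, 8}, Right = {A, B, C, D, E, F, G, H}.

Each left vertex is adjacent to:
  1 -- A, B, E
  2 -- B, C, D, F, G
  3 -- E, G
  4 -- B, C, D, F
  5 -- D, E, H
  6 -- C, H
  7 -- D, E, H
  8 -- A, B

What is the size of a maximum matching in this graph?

8

For example, pair 1→A, 2→G, 3→E, 4→F, 5→H, 6→C, 7→D, 8→B.
All 8 left vertices are matched, so no larger matching exists.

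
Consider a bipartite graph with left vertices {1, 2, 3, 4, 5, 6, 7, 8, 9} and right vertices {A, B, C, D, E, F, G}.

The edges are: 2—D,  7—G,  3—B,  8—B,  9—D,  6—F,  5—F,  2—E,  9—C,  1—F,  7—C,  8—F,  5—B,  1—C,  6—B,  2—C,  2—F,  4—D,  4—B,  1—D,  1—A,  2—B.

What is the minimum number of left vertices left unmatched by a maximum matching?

A valid assignment of size 7: 1-A, 2-E, 3-B, 4-D, 5-F, 7-G, 9-C.
The set {3, 5, 6, 8} has only 2 neighbours ({B, F}), so by Hall's theorem at most 7 of the 9 left vertices can be matched.
That matches 7 of the 9, leaving 2 unmatched; no matching can do better.

2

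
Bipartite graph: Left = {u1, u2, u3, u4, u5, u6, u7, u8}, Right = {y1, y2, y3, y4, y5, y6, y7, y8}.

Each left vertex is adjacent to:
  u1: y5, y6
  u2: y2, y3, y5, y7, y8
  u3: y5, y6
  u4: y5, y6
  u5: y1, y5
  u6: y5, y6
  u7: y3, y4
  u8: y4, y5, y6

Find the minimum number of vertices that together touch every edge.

6

{u2, u5, u7, u8, y5, y6} is a vertex cover of size 6: every edge has an endpoint in this set.
No smaller cover exists because u1–y5, u2–y7, u3–y6, u5–y1, u7–y3, u8–y4 is a matching of size 6, and a cover must include an endpoint of each of these disjoint edges (König's theorem).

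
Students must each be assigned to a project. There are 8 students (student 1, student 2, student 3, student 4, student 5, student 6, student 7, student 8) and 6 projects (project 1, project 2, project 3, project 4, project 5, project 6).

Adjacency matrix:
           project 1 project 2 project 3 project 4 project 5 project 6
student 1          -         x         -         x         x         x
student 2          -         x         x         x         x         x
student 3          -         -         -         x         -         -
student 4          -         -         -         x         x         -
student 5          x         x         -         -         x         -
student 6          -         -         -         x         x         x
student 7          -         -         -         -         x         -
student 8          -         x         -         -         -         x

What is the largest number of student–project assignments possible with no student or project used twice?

6

A valid assignment of size 6: student 1→project 2, student 2→project 3, student 3→project 4, student 4→project 5, student 5→project 1, student 6→project 6.
The set {student 1, student 3, student 4, student 6, student 7, student 8} has only 4 neighbours ({project 2, project 4, project 5, project 6}), so by Hall's theorem at most 6 of the 8 students can be matched.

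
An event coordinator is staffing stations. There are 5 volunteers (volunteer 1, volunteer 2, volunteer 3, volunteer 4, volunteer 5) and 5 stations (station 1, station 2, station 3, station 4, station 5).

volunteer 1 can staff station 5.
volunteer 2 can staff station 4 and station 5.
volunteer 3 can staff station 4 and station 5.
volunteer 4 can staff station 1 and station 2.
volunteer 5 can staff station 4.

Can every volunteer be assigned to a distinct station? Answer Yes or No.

No

The set {volunteer 1, volunteer 2, volunteer 3, volunteer 5} has only 2 neighbours ({station 4, station 5}), so by Hall's theorem at most 3 of the 5 volunteers can be matched.
Hence no matching covers every volunteer.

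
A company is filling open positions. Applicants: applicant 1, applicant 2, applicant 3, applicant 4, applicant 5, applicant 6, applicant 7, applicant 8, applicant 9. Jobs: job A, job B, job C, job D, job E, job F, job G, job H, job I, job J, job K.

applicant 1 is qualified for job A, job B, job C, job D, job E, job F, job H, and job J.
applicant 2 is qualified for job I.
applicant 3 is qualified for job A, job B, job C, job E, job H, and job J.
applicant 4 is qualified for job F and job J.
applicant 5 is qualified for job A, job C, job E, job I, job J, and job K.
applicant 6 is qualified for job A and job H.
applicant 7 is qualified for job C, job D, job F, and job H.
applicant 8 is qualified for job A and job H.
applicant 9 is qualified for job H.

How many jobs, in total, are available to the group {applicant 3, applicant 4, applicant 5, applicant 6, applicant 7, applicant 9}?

The union of neighbours of {applicant 3, applicant 4, applicant 5, applicant 6, applicant 7, applicant 9} is {job A, job B, job C, job D, job E, job F, job H, job I, job J, job K}, which has 10 elements.
Since |N(S)| = 10 ≥ |S| = 6, Hall's condition holds for this subset.

10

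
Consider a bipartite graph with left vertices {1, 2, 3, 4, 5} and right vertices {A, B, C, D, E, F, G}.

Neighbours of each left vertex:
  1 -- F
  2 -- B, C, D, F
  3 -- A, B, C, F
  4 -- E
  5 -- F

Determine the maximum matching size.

For example, pair 1→F, 2→C, 3→B, 4→E.
The set {1, 5} has only 1 neighbour ({F}), so by Hall's theorem at most 4 of the 5 left vertices can be matched.

4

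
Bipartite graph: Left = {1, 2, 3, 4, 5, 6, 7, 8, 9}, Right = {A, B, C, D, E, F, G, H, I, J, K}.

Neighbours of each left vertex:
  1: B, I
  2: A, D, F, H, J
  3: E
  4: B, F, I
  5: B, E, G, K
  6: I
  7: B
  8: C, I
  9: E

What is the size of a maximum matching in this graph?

One maximum matching: 1-B, 2-J, 3-E, 4-F, 5-G, 6-I, 8-C.
The set {1, 3, 6, 7, 9} has only 3 neighbours ({B, E, I}), so by Hall's theorem at most 7 of the 9 left vertices can be matched.

7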